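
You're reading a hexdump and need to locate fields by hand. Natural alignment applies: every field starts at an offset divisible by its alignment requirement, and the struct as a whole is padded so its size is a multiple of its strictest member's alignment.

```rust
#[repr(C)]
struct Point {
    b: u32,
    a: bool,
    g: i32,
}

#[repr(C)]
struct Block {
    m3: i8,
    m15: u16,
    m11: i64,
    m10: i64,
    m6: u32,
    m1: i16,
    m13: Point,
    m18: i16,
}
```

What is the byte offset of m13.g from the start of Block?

Point: 0..4  b  (4B, 4-aligned); 4..5  a  (1B, 1-aligned); 5..8  -- padding (3B); 8..12  g  (4B, 4-aligned); sizeof = 12, alignof = 4
0..1  m3  (1B, 1-aligned)
1..2  -- padding (1B)
2..4  m15  (2B, 2-aligned)
4..8  -- padding (4B)
8..16  m11  (8B, 8-aligned)
16..24  m10  (8B, 8-aligned)
24..28  m6  (4B, 4-aligned)
28..30  m1  (2B, 2-aligned)
30..32  -- padding (2B)
32..44  m13  (12B, 4-aligned)
within Point: g at 8
32 + 8 = 40

40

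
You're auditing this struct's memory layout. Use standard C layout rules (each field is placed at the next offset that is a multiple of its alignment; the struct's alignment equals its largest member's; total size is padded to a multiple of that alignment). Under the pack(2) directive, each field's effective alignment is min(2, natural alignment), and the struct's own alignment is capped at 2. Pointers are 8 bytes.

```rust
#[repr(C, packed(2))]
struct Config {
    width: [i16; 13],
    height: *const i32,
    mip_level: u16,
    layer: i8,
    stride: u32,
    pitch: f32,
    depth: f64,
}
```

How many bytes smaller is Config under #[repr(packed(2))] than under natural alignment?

10

natural layout:
  width at 0 (size 26, align 2) → ends 26
  pad 6 to align 8 for height
  height at 32 (size 8, align 8) → ends 40
  mip_level at 40 (size 2, align 2) → ends 42
  layer at 42 (size 1, align 1) → ends 43
  pad 1 to align 4 for stride
  stride at 44 (size 4, align 4) → ends 48
  pitch at 48 (size 4, align 4) → ends 52
  pad 4 to align 8 for depth
  depth at 56 (size 8, align 8) → ends 64
  total 64 bytes, alignment 8
packed(2) layout:
  width at 0 (size 26, align 2) → ends 26
  height at 26 (size 8, align 2) → ends 34
  mip_level at 34 (size 2, align 2) → ends 36
  layer at 36 (size 1, align 1) → ends 37
  pad 1 to align 2 for stride
  stride at 38 (size 4, align 2) → ends 42
  pitch at 42 (size 4, align 2) → ends 46
  depth at 46 (size 8, align 2) → ends 54
  total 54 bytes, alignment 2
64 − 54 = 10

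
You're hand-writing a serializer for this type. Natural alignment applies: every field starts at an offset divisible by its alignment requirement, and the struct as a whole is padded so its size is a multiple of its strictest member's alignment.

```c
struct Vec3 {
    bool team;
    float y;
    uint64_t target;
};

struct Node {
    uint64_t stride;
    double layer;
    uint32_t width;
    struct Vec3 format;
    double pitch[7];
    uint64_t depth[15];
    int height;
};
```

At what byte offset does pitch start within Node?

40

Vec3: @0: team [1B, align 1] → 1; +3 pad (align 4); @4: y [4B, align 4] → 8; @8: target [8B, align 8] → 16; size 16, align 8
@0: stride [8B, align 8] → 8
@8: layer [8B, align 8] → 16
@16: width [4B, align 4] → 20
+4 pad (align 8)
@24: format [16B, align 8] → 40
@40: pitch [56B, align 8] → 96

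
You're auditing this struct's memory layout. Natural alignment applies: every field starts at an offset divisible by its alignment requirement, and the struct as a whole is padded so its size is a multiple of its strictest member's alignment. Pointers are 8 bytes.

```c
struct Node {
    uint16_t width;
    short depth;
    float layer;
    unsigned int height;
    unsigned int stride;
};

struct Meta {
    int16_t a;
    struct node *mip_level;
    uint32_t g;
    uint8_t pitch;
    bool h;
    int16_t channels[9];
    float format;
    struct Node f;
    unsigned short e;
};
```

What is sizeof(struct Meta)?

64

Node: @0: width [2B, align 2] → 2; @2: depth [2B, align 2] → 4; @4: layer [4B, align 4] → 8; @8: height [4B, align 4] → 12; @12: stride [4B, align 4] → 16; size 16, align 4
@0: a [2B, align 2] → 2
+6 pad (align 8)
@8: mip_level [8B, align 8] → 16
@16: g [4B, align 4] → 20
@20: pitch [1B, align 1] → 21
@21: h [1B, align 1] → 22
@22: channels [18B, align 2] → 40
@40: format [4B, align 4] → 44
@44: f [16B, align 4] → 60
@60: e [2B, align 2] → 62
+2 tail pad (align 8)
size 64, align 8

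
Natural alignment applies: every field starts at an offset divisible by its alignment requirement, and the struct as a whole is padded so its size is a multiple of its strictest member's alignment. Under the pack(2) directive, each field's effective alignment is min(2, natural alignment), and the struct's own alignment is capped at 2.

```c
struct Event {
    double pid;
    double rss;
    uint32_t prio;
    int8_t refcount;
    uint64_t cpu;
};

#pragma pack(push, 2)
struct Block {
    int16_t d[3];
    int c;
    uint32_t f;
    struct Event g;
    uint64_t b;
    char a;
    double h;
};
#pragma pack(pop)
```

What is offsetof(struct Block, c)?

6

Event: 0..8  pid  (8B, 8-aligned); 8..16  rss  (8B, 8-aligned); 16..20  prio  (4B, 4-aligned); 20..21  refcount  (1B, 1-aligned); 21..24  -- padding (3B); 24..32  cpu  (8B, 8-aligned); sizeof = 32, alignof = 8
0..6  d  (6B, 2-aligned)
6..10  c  (4B, 2-aligned)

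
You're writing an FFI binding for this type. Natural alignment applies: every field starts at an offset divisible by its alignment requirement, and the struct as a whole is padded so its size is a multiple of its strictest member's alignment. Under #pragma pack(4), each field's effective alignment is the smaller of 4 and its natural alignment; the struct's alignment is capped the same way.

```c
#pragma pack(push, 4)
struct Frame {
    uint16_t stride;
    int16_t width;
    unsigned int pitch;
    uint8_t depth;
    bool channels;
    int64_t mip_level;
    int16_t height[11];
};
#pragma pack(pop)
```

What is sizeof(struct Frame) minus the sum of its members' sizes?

4

@0: stride [2B, align 2] → 2
@2: width [2B, align 2] → 4
@4: pitch [4B, align 4] → 8
@8: depth [1B, align 1] → 9
@9: channels [1B, align 1] → 10
+2 pad (align 4)
@12: mip_level [8B, align 4] → 20
@20: height [22B, align 2] → 42
+2 tail pad (align 4)
size 44, align 4
data bytes 40, size 44 → padding 4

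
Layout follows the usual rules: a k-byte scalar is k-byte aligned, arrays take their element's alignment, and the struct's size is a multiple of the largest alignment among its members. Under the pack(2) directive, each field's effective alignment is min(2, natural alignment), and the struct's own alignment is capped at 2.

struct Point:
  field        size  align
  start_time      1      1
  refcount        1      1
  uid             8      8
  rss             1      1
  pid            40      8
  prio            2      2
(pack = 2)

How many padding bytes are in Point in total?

1

@0: start_time [1B, align 1] → 1
@1: refcount [1B, align 1] → 2
@2: uid [8B, align 2] → 10
@10: rss [1B, align 1] → 11
+1 pad (align 2)
@12: pid [40B, align 2] → 52
@52: prio [2B, align 2] → 54
size 54, align 2
data bytes 53, size 54 → padding 1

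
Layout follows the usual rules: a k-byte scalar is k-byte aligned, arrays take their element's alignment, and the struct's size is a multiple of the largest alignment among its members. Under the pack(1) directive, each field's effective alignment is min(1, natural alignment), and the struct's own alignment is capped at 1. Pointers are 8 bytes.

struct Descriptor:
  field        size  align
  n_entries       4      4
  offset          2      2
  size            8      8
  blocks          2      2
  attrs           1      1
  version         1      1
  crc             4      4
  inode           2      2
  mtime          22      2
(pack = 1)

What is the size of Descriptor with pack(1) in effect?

n_entries at 0 (size 4, align 1) → ends 4
offset at 4 (size 2, align 1) → ends 6
size at 6 (size 8, align 1) → ends 14
blocks at 14 (size 2, align 1) → ends 16
attrs at 16 (size 1, align 1) → ends 17
version at 17 (size 1, align 1) → ends 18
crc at 18 (size 4, align 1) → ends 22
inode at 22 (size 2, align 1) → ends 24
mtime at 24 (size 22, align 1) → ends 46
total 46 bytes, alignment 1

46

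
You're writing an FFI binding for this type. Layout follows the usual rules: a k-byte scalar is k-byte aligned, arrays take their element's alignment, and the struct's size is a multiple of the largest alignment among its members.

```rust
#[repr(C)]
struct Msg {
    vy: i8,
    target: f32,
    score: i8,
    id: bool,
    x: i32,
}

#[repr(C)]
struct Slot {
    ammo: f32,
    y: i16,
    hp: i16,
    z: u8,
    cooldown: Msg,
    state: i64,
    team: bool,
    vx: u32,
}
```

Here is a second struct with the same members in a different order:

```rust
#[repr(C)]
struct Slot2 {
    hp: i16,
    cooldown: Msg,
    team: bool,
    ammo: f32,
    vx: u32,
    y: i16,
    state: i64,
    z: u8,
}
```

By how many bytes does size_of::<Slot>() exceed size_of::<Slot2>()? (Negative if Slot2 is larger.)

-8

Msg: @0: vy [1B, align 1] → 1; +3 pad (align 4); @4: target [4B, align 4] → 8; @8: score [1B, align 1] → 9; @9: id [1B, align 1] → 10; +2 pad (align 4); @12: x [4B, align 4] → 16; size 16, align 4
@0: ammo [4B, align 4] → 4
@4: y [2B, align 2] → 6
@6: hp [2B, align 2] → 8
@8: z [1B, align 1] → 9
+3 pad (align 4)
@12: cooldown [16B, align 4] → 28
+4 pad (align 8)
@32: state [8B, align 8] → 40
@40: team [1B, align 1] → 41
+3 pad (align 4)
@44: vx [4B, align 4] → 48
size 48, align 8
— Slot2 —
@0: hp [2B, align 2] → 2
+2 pad (align 4)
@4: cooldown [16B, align 4] → 20
@20: team [1B, align 1] → 21
+3 pad (align 4)
@24: ammo [4B, align 4] → 28
@28: vx [4B, align 4] → 32
@32: y [2B, align 2] → 34
+6 pad (align 8)
@40: state [8B, align 8] → 48
@48: z [1B, align 1] → 49
+7 tail pad (align 8)
size 56, align 8
48 − 56 = -8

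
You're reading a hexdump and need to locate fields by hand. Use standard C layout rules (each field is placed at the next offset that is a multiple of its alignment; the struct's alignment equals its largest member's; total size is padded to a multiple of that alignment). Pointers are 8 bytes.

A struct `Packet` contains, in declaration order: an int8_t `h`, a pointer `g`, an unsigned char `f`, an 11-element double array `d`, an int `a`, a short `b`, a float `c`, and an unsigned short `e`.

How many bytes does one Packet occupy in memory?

@0: h [1B, align 1] → 1
+7 pad (align 8)
@8: g [8B, align 8] → 16
@16: f [1B, align 1] → 17
+7 pad (align 8)
@24: d [88B, align 8] → 112
@112: a [4B, align 4] → 116
@116: b [2B, align 2] → 118
+2 pad (align 4)
@120: c [4B, align 4] → 124
@124: e [2B, align 2] → 126
+2 tail pad (align 8)
size 128, align 8

128 bytes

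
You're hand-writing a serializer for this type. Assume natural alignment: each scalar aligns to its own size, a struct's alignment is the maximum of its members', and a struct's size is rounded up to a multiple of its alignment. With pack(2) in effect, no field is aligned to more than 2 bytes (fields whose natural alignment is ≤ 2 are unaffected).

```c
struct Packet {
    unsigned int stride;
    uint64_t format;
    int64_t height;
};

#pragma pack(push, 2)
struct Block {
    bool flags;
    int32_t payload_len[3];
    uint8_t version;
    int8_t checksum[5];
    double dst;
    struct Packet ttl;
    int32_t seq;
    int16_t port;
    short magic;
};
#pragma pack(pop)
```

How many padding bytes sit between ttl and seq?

0

Packet: stride at 0 (size 4, align 4) → ends 4; pad 4 to align 8 for format; format at 8 (size 8, align 8) → ends 16; height at 16 (size 8, align 8) → ends 24; total 24 bytes, alignment 8
flags at 0 (size 1, align 1) → ends 1
pad 1 to align 2 for payload_len
payload_len at 2 (size 12, align 2) → ends 14
version at 14 (size 1, align 1) → ends 15
checksum at 15 (size 5, align 1) → ends 20
dst at 20 (size 8, align 2) → ends 28
ttl at 28 (size 24, align 2) → ends 52
seq at 52 (size 4, align 2) → ends 56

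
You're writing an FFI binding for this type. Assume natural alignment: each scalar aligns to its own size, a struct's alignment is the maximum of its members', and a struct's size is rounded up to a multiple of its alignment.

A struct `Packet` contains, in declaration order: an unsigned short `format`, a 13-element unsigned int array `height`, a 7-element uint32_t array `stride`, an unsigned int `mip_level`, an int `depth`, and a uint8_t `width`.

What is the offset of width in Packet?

92

format at 0 (size 2, align 2) → ends 2
pad 2 to align 4 for height
height at 4 (size 52, align 4) → ends 56
stride at 56 (size 28, align 4) → ends 84
mip_level at 84 (size 4, align 4) → ends 88
depth at 88 (size 4, align 4) → ends 92
width at 92 (size 1, align 1) → ends 93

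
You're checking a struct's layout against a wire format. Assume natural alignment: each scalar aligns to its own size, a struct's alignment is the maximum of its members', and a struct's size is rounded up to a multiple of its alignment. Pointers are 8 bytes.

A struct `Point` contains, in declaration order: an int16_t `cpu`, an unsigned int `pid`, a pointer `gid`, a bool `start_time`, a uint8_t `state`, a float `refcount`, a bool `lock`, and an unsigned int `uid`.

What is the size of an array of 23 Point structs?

736

0..2  cpu  (2B, 2-aligned)
2..4  -- padding (2B)
4..8  pid  (4B, 4-aligned)
8..16  gid  (8B, 8-aligned)
16..17  start_time  (1B, 1-aligned)
17..18  state  (1B, 1-aligned)
18..20  -- padding (2B)
20..24  refcount  (4B, 4-aligned)
24..25  lock  (1B, 1-aligned)
25..28  -- padding (3B)
28..32  uid  (4B, 4-aligned)
sizeof = 32, alignof = 8
array of 23: 23 × 32 = 736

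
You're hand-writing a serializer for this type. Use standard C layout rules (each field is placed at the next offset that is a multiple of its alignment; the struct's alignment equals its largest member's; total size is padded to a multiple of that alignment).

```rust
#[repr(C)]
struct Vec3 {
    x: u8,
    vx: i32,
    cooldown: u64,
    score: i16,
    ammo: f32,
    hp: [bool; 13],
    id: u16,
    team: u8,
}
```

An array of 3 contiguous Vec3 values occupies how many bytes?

144

@0: x [1B, align 1] → 1
+3 pad (align 4)
@4: vx [4B, align 4] → 8
@8: cooldown [8B, align 8] → 16
@16: score [2B, align 2] → 18
+2 pad (align 4)
@20: ammo [4B, align 4] → 24
@24: hp [13B, align 1] → 37
+1 pad (align 2)
@38: id [2B, align 2] → 40
@40: team [1B, align 1] → 41
+7 tail pad (align 8)
size 48, align 8
array of 3: 3 × 48 = 144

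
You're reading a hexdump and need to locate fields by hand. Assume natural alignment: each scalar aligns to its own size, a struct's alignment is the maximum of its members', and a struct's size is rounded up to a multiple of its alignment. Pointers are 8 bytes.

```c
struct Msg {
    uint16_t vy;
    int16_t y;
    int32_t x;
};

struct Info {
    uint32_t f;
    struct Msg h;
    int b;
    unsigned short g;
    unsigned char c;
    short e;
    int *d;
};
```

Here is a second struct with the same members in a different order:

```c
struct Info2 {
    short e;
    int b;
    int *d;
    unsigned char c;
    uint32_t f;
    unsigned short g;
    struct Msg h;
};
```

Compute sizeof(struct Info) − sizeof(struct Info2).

Msg: 0..2  vy  (2B, 2-aligned); 2..4  y  (2B, 2-aligned); 4..8  x  (4B, 4-aligned); sizeof = 8, alignof = 4
0..4  f  (4B, 4-aligned)
4..12  h  (8B, 4-aligned)
12..16  b  (4B, 4-aligned)
16..18  g  (2B, 2-aligned)
18..19  c  (1B, 1-aligned)
19..20  -- padding (1B)
20..22  e  (2B, 2-aligned)
22..24  -- padding (2B)
24..32  d  (8B, 8-aligned)
sizeof = 32, alignof = 8
— Info2 —
0..2  e  (2B, 2-aligned)
2..4  -- padding (2B)
4..8  b  (4B, 4-aligned)
8..16  d  (8B, 8-aligned)
16..17  c  (1B, 1-aligned)
17..20  -- padding (3B)
20..24  f  (4B, 4-aligned)
24..26  g  (2B, 2-aligned)
26..28  -- padding (2B)
28..36  h  (8B, 4-aligned)
36..40  -- tail padding (4B)
sizeof = 40, alignof = 8
32 − 40 = -8

-8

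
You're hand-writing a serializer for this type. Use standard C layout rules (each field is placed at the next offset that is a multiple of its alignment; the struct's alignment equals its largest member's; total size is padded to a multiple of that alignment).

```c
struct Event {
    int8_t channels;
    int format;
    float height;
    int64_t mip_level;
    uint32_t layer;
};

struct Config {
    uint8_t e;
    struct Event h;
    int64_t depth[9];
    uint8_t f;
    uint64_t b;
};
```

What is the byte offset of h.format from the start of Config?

12

Event: 0..1  channels  (1B, 1-aligned); 1..4  -- padding (3B); 4..8  format  (4B, 4-aligned); 8..12  height  (4B, 4-aligned); 12..16  -- padding (4B); 16..24  mip_level  (8B, 8-aligned); 24..28  layer  (4B, 4-aligned); 28..32  -- tail padding (4B); sizeof = 32, alignof = 8
0..1  e  (1B, 1-aligned)
1..8  -- padding (7B)
8..40  h  (32B, 8-aligned)
within Event: format at 4
8 + 4 = 12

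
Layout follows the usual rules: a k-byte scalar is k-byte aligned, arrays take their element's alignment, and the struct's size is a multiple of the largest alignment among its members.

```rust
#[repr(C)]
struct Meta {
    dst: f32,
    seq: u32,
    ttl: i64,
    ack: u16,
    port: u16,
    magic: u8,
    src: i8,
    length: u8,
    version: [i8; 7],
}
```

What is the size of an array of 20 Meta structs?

640

dst at 0 (size 4, align 4) → ends 4
seq at 4 (size 4, align 4) → ends 8
ttl at 8 (size 8, align 8) → ends 16
ack at 16 (size 2, align 2) → ends 18
port at 18 (size 2, align 2) → ends 20
magic at 20 (size 1, align 1) → ends 21
src at 21 (size 1, align 1) → ends 22
length at 22 (size 1, align 1) → ends 23
version at 23 (size 7, align 1) → ends 30
tail pad 2 to reach multiple of 8
total 32 bytes, alignment 8
array of 20: 20 × 32 = 640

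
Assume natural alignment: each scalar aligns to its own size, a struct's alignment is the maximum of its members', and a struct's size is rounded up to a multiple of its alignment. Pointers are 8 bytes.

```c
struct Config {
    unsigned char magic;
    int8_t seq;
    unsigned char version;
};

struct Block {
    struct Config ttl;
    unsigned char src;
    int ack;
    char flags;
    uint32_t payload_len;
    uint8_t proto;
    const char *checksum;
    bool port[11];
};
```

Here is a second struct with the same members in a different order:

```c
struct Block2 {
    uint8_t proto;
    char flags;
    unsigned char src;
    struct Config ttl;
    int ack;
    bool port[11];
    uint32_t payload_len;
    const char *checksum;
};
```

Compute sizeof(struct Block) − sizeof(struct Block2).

Config: @0: magic [1B, align 1] → 1; @1: seq [1B, align 1] → 2; @2: version [1B, align 1] → 3; size 3, align 1
@0: ttl [3B, align 1] → 3
@3: src [1B, align 1] → 4
@4: ack [4B, align 4] → 8
@8: flags [1B, align 1] → 9
+3 pad (align 4)
@12: payload_len [4B, align 4] → 16
@16: proto [1B, align 1] → 17
+7 pad (align 8)
@24: checksum [8B, align 8] → 32
@32: port [11B, align 1] → 43
+5 tail pad (align 8)
size 48, align 8
— Block2 —
@0: proto [1B, align 1] → 1
@1: flags [1B, align 1] → 2
@2: src [1B, align 1] → 3
@3: ttl [3B, align 1] → 6
+2 pad (align 4)
@8: ack [4B, align 4] → 12
@12: port [11B, align 1] → 23
+1 pad (align 4)
@24: payload_len [4B, align 4] → 28
+4 pad (align 8)
@32: checksum [8B, align 8] → 40
size 40, align 8
48 − 40 = 8

8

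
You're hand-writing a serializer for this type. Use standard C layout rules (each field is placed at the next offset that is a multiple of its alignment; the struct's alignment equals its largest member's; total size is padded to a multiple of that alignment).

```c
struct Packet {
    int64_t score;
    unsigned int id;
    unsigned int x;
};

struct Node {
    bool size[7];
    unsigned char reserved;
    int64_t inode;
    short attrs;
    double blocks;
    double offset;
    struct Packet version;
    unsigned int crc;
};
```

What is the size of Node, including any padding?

64 bytes

Packet: score at 0 (size 8, align 8) → ends 8; id at 8 (size 4, align 4) → ends 12; x at 12 (size 4, align 4) → ends 16; total 16 bytes, alignment 8
size at 0 (size 7, align 1) → ends 7
reserved at 7 (size 1, align 1) → ends 8
inode at 8 (size 8, align 8) → ends 16
attrs at 16 (size 2, align 2) → ends 18
pad 6 to align 8 for blocks
blocks at 24 (size 8, align 8) → ends 32
offset at 32 (size 8, align 8) → ends 40
version at 40 (size 16, align 8) → ends 56
crc at 56 (size 4, align 4) → ends 60
tail pad 4 to reach multiple of 8
total 64 bytes, alignment 8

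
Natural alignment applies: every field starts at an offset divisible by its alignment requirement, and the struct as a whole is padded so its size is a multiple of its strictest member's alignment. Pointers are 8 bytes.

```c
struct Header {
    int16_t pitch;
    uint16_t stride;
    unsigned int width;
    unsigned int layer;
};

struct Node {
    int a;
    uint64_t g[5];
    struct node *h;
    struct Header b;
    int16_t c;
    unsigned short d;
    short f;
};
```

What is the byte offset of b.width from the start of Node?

60

Header: pitch at 0 (size 2, align 2) → ends 2; stride at 2 (size 2, align 2) → ends 4; width at 4 (size 4, align 4) → ends 8; layer at 8 (size 4, align 4) → ends 12; total 12 bytes, alignment 4
a at 0 (size 4, align 4) → ends 4
pad 4 to align 8 for g
g at 8 (size 40, align 8) → ends 48
h at 48 (size 8, align 8) → ends 56
b at 56 (size 12, align 4) → ends 68
within Header: width at 4
56 + 4 = 60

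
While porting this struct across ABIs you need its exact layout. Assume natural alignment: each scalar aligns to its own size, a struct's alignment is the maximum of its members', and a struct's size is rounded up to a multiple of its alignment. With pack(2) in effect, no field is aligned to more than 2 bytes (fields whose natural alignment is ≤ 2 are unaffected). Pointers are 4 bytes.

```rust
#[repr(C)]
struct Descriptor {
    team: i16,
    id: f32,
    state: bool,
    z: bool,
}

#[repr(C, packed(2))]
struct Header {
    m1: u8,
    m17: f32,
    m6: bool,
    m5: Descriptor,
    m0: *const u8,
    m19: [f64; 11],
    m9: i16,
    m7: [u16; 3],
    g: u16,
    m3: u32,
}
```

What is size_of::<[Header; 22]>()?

2772

Descriptor: team at 0 (size 2, align 2) → ends 2; pad 2 to align 4 for id; id at 4 (size 4, align 4) → ends 8; state at 8 (size 1, align 1) → ends 9; z at 9 (size 1, align 1) → ends 10; tail pad 2 to reach multiple of 4; total 12 bytes, alignment 4
m1 at 0 (size 1, align 1) → ends 1
pad 1 to align 2 for m17
m17 at 2 (size 4, align 2) → ends 6
m6 at 6 (size 1, align 1) → ends 7
pad 1 to align 2 for m5
m5 at 8 (size 12, align 2) → ends 20
m0 at 20 (size 4, align 2) → ends 24
m19 at 24 (size 88, align 2) → ends 112
m9 at 112 (size 2, align 2) → ends 114
m7 at 114 (size 6, align 2) → ends 120
g at 120 (size 2, align 2) → ends 122
m3 at 122 (size 4, align 2) → ends 126
total 126 bytes, alignment 2
array of 22: 22 × 126 = 2772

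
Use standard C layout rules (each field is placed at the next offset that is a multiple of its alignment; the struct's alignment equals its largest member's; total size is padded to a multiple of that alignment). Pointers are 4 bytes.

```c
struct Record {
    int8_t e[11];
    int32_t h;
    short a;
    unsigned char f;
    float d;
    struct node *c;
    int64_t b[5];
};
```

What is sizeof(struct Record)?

@0: e [11B, align 1] → 11
+1 pad (align 4)
@12: h [4B, align 4] → 16
@16: a [2B, align 2] → 18
@18: f [1B, align 1] → 19
+1 pad (align 4)
@20: d [4B, align 4] → 24
@24: c [4B, align 4] → 28
+4 pad (align 8)
@32: b [40B, align 8] → 72
size 72, align 8

72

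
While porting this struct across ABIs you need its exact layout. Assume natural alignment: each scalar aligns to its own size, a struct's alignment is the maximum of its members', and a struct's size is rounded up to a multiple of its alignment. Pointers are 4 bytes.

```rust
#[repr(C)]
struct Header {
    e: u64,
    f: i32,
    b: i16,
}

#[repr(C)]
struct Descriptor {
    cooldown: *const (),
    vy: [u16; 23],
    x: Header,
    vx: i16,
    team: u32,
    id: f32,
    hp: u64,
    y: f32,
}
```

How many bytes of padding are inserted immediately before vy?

0

Header: e at 0 (size 8, align 8) → ends 8; f at 8 (size 4, align 4) → ends 12; b at 12 (size 2, align 2) → ends 14; tail pad 2 to reach multiple of 8; total 16 bytes, alignment 8
cooldown at 0 (size 4, align 4) → ends 4
vy at 4 (size 46, align 2) → ends 50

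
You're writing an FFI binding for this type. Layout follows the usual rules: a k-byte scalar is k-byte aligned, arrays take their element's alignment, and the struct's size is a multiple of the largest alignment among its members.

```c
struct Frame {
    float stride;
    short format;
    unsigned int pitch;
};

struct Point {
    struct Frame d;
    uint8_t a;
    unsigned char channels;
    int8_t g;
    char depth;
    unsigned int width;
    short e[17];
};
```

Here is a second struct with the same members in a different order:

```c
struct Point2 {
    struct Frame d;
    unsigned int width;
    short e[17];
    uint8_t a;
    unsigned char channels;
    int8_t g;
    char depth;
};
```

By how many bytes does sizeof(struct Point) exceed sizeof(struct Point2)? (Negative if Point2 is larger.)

0

Frame: stride at 0 (size 4, align 4) → ends 4; format at 4 (size 2, align 2) → ends 6; pad 2 to align 4 for pitch; pitch at 8 (size 4, align 4) → ends 12; total 12 bytes, alignment 4
d at 0 (size 12, align 4) → ends 12
a at 12 (size 1, align 1) → ends 13
channels at 13 (size 1, align 1) → ends 14
g at 14 (size 1, align 1) → ends 15
depth at 15 (size 1, align 1) → ends 16
width at 16 (size 4, align 4) → ends 20
e at 20 (size 34, align 2) → ends 54
tail pad 2 to reach multiple of 4
total 56 bytes, alignment 4
— Point2 —
d at 0 (size 12, align 4) → ends 12
width at 12 (size 4, align 4) → ends 16
e at 16 (size 34, align 2) → ends 50
a at 50 (size 1, align 1) → ends 51
channels at 51 (size 1, align 1) → ends 52
g at 52 (size 1, align 1) → ends 53
depth at 53 (size 1, align 1) → ends 54
tail pad 2 to reach multiple of 4
total 56 bytes, alignment 4
56 − 56 = 0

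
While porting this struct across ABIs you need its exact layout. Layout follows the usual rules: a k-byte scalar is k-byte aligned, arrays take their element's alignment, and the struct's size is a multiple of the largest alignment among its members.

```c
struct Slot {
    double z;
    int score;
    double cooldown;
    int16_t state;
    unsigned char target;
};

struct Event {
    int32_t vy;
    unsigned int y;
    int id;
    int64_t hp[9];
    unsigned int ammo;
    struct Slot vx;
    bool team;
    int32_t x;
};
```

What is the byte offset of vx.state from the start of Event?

Slot: @0: z [8B, align 8] → 8; @8: score [4B, align 4] → 12; +4 pad (align 8); @16: cooldown [8B, align 8] → 24; @24: state [2B, align 2] → 26; @26: target [1B, align 1] → 27; +5 tail pad (align 8); size 32, align 8
@0: vy [4B, align 4] → 4
@4: y [4B, align 4] → 8
@8: id [4B, align 4] → 12
+4 pad (align 8)
@16: hp [72B, align 8] → 88
@88: ammo [4B, align 4] → 92
+4 pad (align 8)
@96: vx [32B, align 8] → 128
within Slot: state at 24
96 + 24 = 120

120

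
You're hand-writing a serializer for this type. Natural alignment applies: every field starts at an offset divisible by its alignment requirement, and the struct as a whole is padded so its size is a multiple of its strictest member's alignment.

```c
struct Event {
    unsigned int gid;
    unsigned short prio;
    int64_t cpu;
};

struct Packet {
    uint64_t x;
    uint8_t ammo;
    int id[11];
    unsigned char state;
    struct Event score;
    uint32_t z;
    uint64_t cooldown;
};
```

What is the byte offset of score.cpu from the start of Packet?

72

Event: gid at 0 (size 4, align 4) → ends 4; prio at 4 (size 2, align 2) → ends 6; pad 2 to align 8 for cpu; cpu at 8 (size 8, align 8) → ends 16; total 16 bytes, alignment 8
x at 0 (size 8, align 8) → ends 8
ammo at 8 (size 1, align 1) → ends 9
pad 3 to align 4 for id
id at 12 (size 44, align 4) → ends 56
state at 56 (size 1, align 1) → ends 57
pad 7 to align 8 for score
score at 64 (size 16, align 8) → ends 80
within Event: cpu at 8
64 + 8 = 72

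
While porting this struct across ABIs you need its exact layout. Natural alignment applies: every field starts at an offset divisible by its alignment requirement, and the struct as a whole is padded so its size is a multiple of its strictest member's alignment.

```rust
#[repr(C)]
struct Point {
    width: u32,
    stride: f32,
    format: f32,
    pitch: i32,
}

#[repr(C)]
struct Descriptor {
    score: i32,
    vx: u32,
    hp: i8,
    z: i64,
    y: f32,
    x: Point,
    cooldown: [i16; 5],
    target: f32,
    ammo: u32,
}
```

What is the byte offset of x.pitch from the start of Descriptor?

Point: 0..4  width  (4B, 4-aligned); 4..8  stride  (4B, 4-aligned); 8..12  format  (4B, 4-aligned); 12..16  pitch  (4B, 4-aligned); sizeof = 16, alignof = 4
0..4  score  (4B, 4-aligned)
4..8  vx  (4B, 4-aligned)
8..9  hp  (1B, 1-aligned)
9..16  -- padding (7B)
16..24  z  (8B, 8-aligned)
24..28  y  (4B, 4-aligned)
28..44  x  (16B, 4-aligned)
within Point: pitch at 12
28 + 12 = 40

40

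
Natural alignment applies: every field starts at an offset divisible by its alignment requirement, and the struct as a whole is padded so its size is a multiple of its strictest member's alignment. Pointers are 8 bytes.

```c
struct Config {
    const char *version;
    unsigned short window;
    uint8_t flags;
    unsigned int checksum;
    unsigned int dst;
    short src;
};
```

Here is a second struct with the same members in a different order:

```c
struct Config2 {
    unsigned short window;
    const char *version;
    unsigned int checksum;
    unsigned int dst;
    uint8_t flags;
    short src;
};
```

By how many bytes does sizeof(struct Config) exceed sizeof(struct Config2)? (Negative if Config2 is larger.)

0..8  version  (8B, 8-aligned)
8..10  window  (2B, 2-aligned)
10..11  flags  (1B, 1-aligned)
11..12  -- padding (1B)
12..16  checksum  (4B, 4-aligned)
16..20  dst  (4B, 4-aligned)
20..22  src  (2B, 2-aligned)
22..24  -- tail padding (2B)
sizeof = 24, alignof = 8
— Config2 —
0..2  window  (2B, 2-aligned)
2..8  -- padding (6B)
8..16  version  (8B, 8-aligned)
16..20  checksum  (4B, 4-aligned)
20..24  dst  (4B, 4-aligned)
24..25  flags  (1B, 1-aligned)
25..26  -- padding (1B)
26..28  src  (2B, 2-aligned)
28..32  -- tail padding (4B)
sizeof = 32, alignof = 8
24 − 32 = -8

-8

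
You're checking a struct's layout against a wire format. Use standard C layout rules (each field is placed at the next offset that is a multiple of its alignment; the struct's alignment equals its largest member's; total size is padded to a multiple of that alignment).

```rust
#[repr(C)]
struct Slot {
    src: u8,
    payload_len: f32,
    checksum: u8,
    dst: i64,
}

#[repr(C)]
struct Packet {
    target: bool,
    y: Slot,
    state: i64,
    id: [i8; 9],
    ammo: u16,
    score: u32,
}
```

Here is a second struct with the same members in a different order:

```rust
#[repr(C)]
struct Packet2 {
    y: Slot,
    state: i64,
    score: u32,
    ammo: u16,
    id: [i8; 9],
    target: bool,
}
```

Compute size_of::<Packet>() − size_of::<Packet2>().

8

Slot: src at 0 (size 1, align 1) → ends 1; pad 3 to align 4 for payload_len; payload_len at 4 (size 4, align 4) → ends 8; checksum at 8 (size 1, align 1) → ends 9; pad 7 to align 8 for dst; dst at 16 (size 8, align 8) → ends 24; total 24 bytes, alignment 8
target at 0 (size 1, align 1) → ends 1
pad 7 to align 8 for y
y at 8 (size 24, align 8) → ends 32
state at 32 (size 8, align 8) → ends 40
id at 40 (size 9, align 1) → ends 49
pad 1 to align 2 for ammo
ammo at 50 (size 2, align 2) → ends 52
score at 52 (size 4, align 4) → ends 56
total 56 bytes, alignment 8
— Packet2 —
y at 0 (size 24, align 8) → ends 24
state at 24 (size 8, align 8) → ends 32
score at 32 (size 4, align 4) → ends 36
ammo at 36 (size 2, align 2) → ends 38
id at 38 (size 9, align 1) → ends 47
target at 47 (size 1, align 1) → ends 48
total 48 bytes, alignment 8
56 − 48 = 8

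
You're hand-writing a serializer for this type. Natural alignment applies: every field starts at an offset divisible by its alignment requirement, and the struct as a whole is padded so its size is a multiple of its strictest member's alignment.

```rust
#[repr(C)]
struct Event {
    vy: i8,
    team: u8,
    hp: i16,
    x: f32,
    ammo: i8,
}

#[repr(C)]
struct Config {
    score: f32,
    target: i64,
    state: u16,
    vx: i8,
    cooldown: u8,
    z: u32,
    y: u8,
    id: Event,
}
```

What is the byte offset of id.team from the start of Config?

29

Event: 0..1  vy  (1B, 1-aligned); 1..2  team  (1B, 1-aligned); 2..4  hp  (2B, 2-aligned); 4..8  x  (4B, 4-aligned); 8..9  ammo  (1B, 1-aligned); 9..12  -- tail padding (3B); sizeof = 12, alignof = 4
0..4  score  (4B, 4-aligned)
4..8  -- padding (4B)
8..16  target  (8B, 8-aligned)
16..18  state  (2B, 2-aligned)
18..19  vx  (1B, 1-aligned)
19..20  cooldown  (1B, 1-aligned)
20..24  z  (4B, 4-aligned)
24..25  y  (1B, 1-aligned)
25..28  -- padding (3B)
28..40  id  (12B, 4-aligned)
within Event: team at 1
28 + 1 = 29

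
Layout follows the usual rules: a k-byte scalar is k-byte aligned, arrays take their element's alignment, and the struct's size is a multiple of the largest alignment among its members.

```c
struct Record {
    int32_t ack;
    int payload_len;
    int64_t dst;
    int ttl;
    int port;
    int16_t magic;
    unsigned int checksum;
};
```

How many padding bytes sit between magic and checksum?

@0: ack [4B, align 4] → 4
@4: payload_len [4B, align 4] → 8
@8: dst [8B, align 8] → 16
@16: ttl [4B, align 4] → 20
@20: port [4B, align 4] → 24
@24: magic [2B, align 2] → 26
+2 pad (align 4)
@28: checksum [4B, align 4] → 32

2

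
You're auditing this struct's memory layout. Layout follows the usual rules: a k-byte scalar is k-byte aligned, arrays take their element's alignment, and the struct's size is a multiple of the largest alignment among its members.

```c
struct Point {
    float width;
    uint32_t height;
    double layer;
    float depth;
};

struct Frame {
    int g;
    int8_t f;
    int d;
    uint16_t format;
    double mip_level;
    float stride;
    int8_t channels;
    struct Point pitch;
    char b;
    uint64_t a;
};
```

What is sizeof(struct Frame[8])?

Point: 0..4  width  (4B, 4-aligned); 4..8  height  (4B, 4-aligned); 8..16  layer  (8B, 8-aligned); 16..20  depth  (4B, 4-aligned); 20..24  -- tail padding (4B); sizeof = 24, alignof = 8
0..4  g  (4B, 4-aligned)
4..5  f  (1B, 1-aligned)
5..8  -- padding (3B)
8..12  d  (4B, 4-aligned)
12..14  format  (2B, 2-aligned)
14..16  -- padding (2B)
16..24  mip_level  (8B, 8-aligned)
24..28  stride  (4B, 4-aligned)
28..29  channels  (1B, 1-aligned)
29..32  -- padding (3B)
32..56  pitch  (24B, 8-aligned)
56..57  b  (1B, 1-aligned)
57..64  -- padding (7B)
64..72  a  (8B, 8-aligned)
sizeof = 72, alignof = 8
array of 8: 8 × 72 = 576

576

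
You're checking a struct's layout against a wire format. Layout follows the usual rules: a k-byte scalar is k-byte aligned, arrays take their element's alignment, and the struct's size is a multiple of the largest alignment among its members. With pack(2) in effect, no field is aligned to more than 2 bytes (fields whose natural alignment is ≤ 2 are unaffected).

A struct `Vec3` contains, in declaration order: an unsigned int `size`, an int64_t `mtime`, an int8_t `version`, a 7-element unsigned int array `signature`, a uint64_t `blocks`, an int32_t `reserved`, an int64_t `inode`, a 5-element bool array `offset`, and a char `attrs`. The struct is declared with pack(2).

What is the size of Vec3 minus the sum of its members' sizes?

1

size at 0 (size 4, align 2) → ends 4
mtime at 4 (size 8, align 2) → ends 12
version at 12 (size 1, align 1) → ends 13
pad 1 to align 2 for signature
signature at 14 (size 28, align 2) → ends 42
blocks at 42 (size 8, align 2) → ends 50
reserved at 50 (size 4, align 2) → ends 54
inode at 54 (size 8, align 2) → ends 62
offset at 62 (size 5, align 1) → ends 67
attrs at 67 (size 1, align 1) → ends 68
total 68 bytes, alignment 2
data bytes 67, size 68 → padding 1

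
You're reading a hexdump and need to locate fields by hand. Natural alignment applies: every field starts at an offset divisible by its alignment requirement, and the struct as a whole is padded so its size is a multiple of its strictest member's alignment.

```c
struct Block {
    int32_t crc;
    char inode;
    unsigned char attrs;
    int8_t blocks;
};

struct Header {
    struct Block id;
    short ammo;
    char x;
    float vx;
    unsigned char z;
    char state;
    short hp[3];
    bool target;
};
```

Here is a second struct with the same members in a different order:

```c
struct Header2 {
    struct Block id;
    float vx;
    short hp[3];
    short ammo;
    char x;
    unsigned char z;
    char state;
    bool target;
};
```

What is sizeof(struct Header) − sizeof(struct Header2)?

Block: crc at 0 (size 4, align 4) → ends 4; inode at 4 (size 1, align 1) → ends 5; attrs at 5 (size 1, align 1) → ends 6; blocks at 6 (size 1, align 1) → ends 7; tail pad 1 to reach multiple of 4; total 8 bytes, alignment 4
id at 0 (size 8, align 4) → ends 8
ammo at 8 (size 2, align 2) → ends 10
x at 10 (size 1, align 1) → ends 11
pad 1 to align 4 for vx
vx at 12 (size 4, align 4) → ends 16
z at 16 (size 1, align 1) → ends 17
state at 17 (size 1, align 1) → ends 18
hp at 18 (size 6, align 2) → ends 24
target at 24 (size 1, align 1) → ends 25
tail pad 3 to reach multiple of 4
total 28 bytes, alignment 4
— Header2 —
id at 0 (size 8, align 4) → ends 8
vx at 8 (size 4, align 4) → ends 12
hp at 12 (size 6, align 2) → ends 18
ammo at 18 (size 2, align 2) → ends 20
x at 20 (size 1, align 1) → ends 21
z at 21 (size 1, align 1) → ends 22
state at 22 (size 1, align 1) → ends 23
target at 23 (size 1, align 1) → ends 24
total 24 bytes, alignment 4
28 − 24 = 4

4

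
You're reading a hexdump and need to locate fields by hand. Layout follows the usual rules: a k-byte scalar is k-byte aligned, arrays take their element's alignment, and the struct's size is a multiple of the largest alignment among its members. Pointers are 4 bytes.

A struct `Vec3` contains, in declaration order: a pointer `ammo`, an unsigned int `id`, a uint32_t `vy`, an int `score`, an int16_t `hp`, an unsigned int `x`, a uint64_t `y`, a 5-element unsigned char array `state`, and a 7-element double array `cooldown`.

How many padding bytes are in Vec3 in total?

5

0..4  ammo  (4B, 4-aligned)
4..8  id  (4B, 4-aligned)
8..12  vy  (4B, 4-aligned)
12..16  score  (4B, 4-aligned)
16..18  hp  (2B, 2-aligned)
18..20  -- padding (2B)
20..24  x  (4B, 4-aligned)
24..32  y  (8B, 8-aligned)
32..37  state  (5B, 1-aligned)
37..40  -- padding (3B)
40..96  cooldown  (56B, 8-aligned)
sizeof = 96, alignof = 8
data bytes 91, size 96 → padding 5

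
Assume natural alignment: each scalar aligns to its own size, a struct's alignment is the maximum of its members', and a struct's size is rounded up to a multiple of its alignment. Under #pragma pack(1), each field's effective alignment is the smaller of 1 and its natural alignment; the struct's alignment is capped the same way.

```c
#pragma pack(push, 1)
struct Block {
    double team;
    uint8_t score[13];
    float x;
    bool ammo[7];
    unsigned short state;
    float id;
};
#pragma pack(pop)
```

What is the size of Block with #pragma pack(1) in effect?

team at 0 (size 8, align 1) → ends 8
score at 8 (size 13, align 1) → ends 21
x at 21 (size 4, align 1) → ends 25
ammo at 25 (size 7, align 1) → ends 32
state at 32 (size 2, align 1) → ends 34
id at 34 (size 4, align 1) → ends 38
total 38 bytes, alignment 1

38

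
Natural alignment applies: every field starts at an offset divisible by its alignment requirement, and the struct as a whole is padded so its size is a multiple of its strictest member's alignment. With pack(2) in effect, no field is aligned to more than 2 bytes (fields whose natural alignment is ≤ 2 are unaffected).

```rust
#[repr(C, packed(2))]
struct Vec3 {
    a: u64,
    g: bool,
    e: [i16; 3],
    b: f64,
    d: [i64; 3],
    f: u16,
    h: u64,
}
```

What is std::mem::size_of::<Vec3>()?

58

@0: a [8B, align 2] → 8
@8: g [1B, align 1] → 9
+1 pad (align 2)
@10: e [6B, align 2] → 16
@16: b [8B, align 2] → 24
@24: d [24B, align 2] → 48
@48: f [2B, align 2] → 50
@50: h [8B, align 2] → 58
size 58, align 2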